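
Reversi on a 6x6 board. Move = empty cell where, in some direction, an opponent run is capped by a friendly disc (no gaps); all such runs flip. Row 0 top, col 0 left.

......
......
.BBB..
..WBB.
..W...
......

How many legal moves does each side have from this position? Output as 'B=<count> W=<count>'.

-- B to move --
(3,1): flips 1 -> legal
(4,1): flips 1 -> legal
(4,3): flips 1 -> legal
(5,1): flips 1 -> legal
(5,2): flips 2 -> legal
(5,3): no bracket -> illegal
B mobility = 5
-- W to move --
(1,0): flips 1 -> legal
(1,1): no bracket -> illegal
(1,2): flips 1 -> legal
(1,3): no bracket -> illegal
(1,4): flips 1 -> legal
(2,0): no bracket -> illegal
(2,4): flips 1 -> legal
(2,5): no bracket -> illegal
(3,0): no bracket -> illegal
(3,1): no bracket -> illegal
(3,5): flips 2 -> legal
(4,3): no bracket -> illegal
(4,4): no bracket -> illegal
(4,5): no bracket -> illegal
W mobility = 5

Answer: B=5 W=5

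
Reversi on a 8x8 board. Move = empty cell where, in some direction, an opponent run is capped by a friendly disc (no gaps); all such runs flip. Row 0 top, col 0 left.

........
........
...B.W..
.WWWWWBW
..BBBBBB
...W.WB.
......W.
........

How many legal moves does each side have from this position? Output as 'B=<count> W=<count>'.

-- B to move --
(1,4): flips 1 -> legal
(1,5): flips 2 -> legal
(1,6): flips 2 -> legal
(2,0): flips 1 -> legal
(2,1): flips 1 -> legal
(2,2): flips 2 -> legal
(2,4): flips 3 -> legal
(2,6): flips 1 -> legal
(2,7): flips 1 -> legal
(3,0): flips 5 -> legal
(4,0): no bracket -> illegal
(4,1): flips 1 -> legal
(5,2): no bracket -> illegal
(5,4): flips 1 -> legal
(5,7): no bracket -> illegal
(6,2): flips 1 -> legal
(6,3): flips 1 -> legal
(6,4): flips 2 -> legal
(6,5): flips 1 -> legal
(6,7): no bracket -> illegal
(7,5): no bracket -> illegal
(7,6): flips 1 -> legal
(7,7): flips 2 -> legal
B mobility = 18
-- W to move --
(1,2): flips 1 -> legal
(1,3): flips 1 -> legal
(1,4): flips 1 -> legal
(2,2): no bracket -> illegal
(2,4): no bracket -> illegal
(2,6): flips 3 -> legal
(2,7): no bracket -> illegal
(4,1): no bracket -> illegal
(5,1): flips 1 -> legal
(5,2): flips 2 -> legal
(5,4): flips 2 -> legal
(5,7): flips 3 -> legal
(6,5): no bracket -> illegal
(6,7): flips 2 -> legal
W mobility = 9

Answer: B=18 W=9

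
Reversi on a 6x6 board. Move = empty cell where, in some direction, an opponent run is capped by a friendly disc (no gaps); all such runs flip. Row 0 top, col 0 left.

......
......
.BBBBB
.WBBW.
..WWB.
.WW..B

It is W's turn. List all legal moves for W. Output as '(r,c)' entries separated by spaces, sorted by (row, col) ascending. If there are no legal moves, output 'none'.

(1,0): flips 2 -> legal
(1,1): flips 1 -> legal
(1,2): flips 3 -> legal
(1,3): flips 3 -> legal
(1,4): flips 1 -> legal
(1,5): flips 2 -> legal
(2,0): no bracket -> illegal
(3,0): no bracket -> illegal
(3,5): no bracket -> illegal
(4,1): no bracket -> illegal
(4,5): flips 1 -> legal
(5,3): no bracket -> illegal
(5,4): flips 1 -> legal

Answer: (1,0) (1,1) (1,2) (1,3) (1,4) (1,5) (4,5) (5,4)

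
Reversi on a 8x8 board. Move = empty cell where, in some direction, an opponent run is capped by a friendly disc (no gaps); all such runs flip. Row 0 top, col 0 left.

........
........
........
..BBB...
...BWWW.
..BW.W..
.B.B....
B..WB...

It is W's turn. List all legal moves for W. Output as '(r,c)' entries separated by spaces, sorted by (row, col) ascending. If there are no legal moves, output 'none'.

Answer: (2,2) (2,3) (2,4) (4,2) (5,1) (7,5)

Derivation:
(2,1): no bracket -> illegal
(2,2): flips 1 -> legal
(2,3): flips 3 -> legal
(2,4): flips 1 -> legal
(2,5): no bracket -> illegal
(3,1): no bracket -> illegal
(3,5): no bracket -> illegal
(4,1): no bracket -> illegal
(4,2): flips 1 -> legal
(5,0): no bracket -> illegal
(5,1): flips 1 -> legal
(5,4): no bracket -> illegal
(6,0): no bracket -> illegal
(6,2): no bracket -> illegal
(6,4): no bracket -> illegal
(6,5): no bracket -> illegal
(7,1): no bracket -> illegal
(7,2): no bracket -> illegal
(7,5): flips 1 -> legal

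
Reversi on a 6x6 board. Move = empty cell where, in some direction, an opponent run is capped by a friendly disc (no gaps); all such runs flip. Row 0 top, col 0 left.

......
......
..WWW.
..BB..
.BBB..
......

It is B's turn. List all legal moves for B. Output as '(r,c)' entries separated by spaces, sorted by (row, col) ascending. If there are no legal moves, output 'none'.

(1,1): flips 1 -> legal
(1,2): flips 1 -> legal
(1,3): flips 1 -> legal
(1,4): flips 1 -> legal
(1,5): flips 1 -> legal
(2,1): no bracket -> illegal
(2,5): no bracket -> illegal
(3,1): no bracket -> illegal
(3,4): no bracket -> illegal
(3,5): no bracket -> illegal

Answer: (1,1) (1,2) (1,3) (1,4) (1,5)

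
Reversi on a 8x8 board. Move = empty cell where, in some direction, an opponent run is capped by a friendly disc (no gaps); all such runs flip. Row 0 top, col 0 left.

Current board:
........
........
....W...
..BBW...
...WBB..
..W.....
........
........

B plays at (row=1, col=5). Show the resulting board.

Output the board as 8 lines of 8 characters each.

Place B at (1,5); scan 8 dirs for brackets.
Dir NW: first cell '.' (not opp) -> no flip
Dir N: first cell '.' (not opp) -> no flip
Dir NE: first cell '.' (not opp) -> no flip
Dir W: first cell '.' (not opp) -> no flip
Dir E: first cell '.' (not opp) -> no flip
Dir SW: opp run (2,4) capped by B -> flip
Dir S: first cell '.' (not opp) -> no flip
Dir SE: first cell '.' (not opp) -> no flip
All flips: (2,4)

Answer: ........
.....B..
....B...
..BBW...
...WBB..
..W.....
........
........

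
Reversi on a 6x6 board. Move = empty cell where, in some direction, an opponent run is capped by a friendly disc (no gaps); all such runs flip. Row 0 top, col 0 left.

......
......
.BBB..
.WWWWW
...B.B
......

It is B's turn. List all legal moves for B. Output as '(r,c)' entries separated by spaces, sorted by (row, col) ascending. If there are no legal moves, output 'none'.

(2,0): no bracket -> illegal
(2,4): no bracket -> illegal
(2,5): flips 2 -> legal
(3,0): no bracket -> illegal
(4,0): flips 1 -> legal
(4,1): flips 2 -> legal
(4,2): flips 1 -> legal
(4,4): flips 1 -> legal

Answer: (2,5) (4,0) (4,1) (4,2) (4,4)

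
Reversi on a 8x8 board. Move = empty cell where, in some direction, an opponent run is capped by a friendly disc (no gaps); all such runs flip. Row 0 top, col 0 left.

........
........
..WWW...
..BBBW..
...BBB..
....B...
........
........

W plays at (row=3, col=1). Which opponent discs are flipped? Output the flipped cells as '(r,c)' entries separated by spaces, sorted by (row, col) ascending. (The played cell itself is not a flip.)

Answer: (3,2) (3,3) (3,4)

Derivation:
Dir NW: first cell '.' (not opp) -> no flip
Dir N: first cell '.' (not opp) -> no flip
Dir NE: first cell 'W' (not opp) -> no flip
Dir W: first cell '.' (not opp) -> no flip
Dir E: opp run (3,2) (3,3) (3,4) capped by W -> flip
Dir SW: first cell '.' (not opp) -> no flip
Dir S: first cell '.' (not opp) -> no flip
Dir SE: first cell '.' (not opp) -> no flip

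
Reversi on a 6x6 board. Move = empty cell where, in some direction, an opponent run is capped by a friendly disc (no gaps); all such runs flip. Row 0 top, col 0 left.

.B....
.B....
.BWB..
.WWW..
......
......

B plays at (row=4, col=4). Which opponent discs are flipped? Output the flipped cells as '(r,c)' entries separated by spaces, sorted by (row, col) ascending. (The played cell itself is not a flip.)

Answer: (2,2) (3,3)

Derivation:
Dir NW: opp run (3,3) (2,2) capped by B -> flip
Dir N: first cell '.' (not opp) -> no flip
Dir NE: first cell '.' (not opp) -> no flip
Dir W: first cell '.' (not opp) -> no flip
Dir E: first cell '.' (not opp) -> no flip
Dir SW: first cell '.' (not opp) -> no flip
Dir S: first cell '.' (not opp) -> no flip
Dir SE: first cell '.' (not opp) -> no flip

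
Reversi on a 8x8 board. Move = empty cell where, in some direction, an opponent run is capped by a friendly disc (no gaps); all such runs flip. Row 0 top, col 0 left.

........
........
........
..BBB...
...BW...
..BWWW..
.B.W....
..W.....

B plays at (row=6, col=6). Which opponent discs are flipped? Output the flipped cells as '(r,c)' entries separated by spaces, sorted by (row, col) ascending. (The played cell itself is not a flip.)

Answer: (4,4) (5,5)

Derivation:
Dir NW: opp run (5,5) (4,4) capped by B -> flip
Dir N: first cell '.' (not opp) -> no flip
Dir NE: first cell '.' (not opp) -> no flip
Dir W: first cell '.' (not opp) -> no flip
Dir E: first cell '.' (not opp) -> no flip
Dir SW: first cell '.' (not opp) -> no flip
Dir S: first cell '.' (not opp) -> no flip
Dir SE: first cell '.' (not opp) -> no flip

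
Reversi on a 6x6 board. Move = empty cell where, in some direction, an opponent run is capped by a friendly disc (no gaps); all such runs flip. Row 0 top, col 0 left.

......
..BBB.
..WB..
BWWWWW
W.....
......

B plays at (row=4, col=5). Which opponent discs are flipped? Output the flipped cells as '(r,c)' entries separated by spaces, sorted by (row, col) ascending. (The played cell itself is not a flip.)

Answer: (3,4)

Derivation:
Dir NW: opp run (3,4) capped by B -> flip
Dir N: opp run (3,5), next='.' -> no flip
Dir NE: edge -> no flip
Dir W: first cell '.' (not opp) -> no flip
Dir E: edge -> no flip
Dir SW: first cell '.' (not opp) -> no flip
Dir S: first cell '.' (not opp) -> no flip
Dir SE: edge -> no flip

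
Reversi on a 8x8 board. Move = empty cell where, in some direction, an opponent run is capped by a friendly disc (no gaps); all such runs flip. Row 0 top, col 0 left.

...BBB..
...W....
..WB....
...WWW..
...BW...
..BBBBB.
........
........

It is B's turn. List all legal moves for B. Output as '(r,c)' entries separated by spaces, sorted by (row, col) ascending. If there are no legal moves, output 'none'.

Answer: (1,1) (2,1) (2,4) (2,5) (2,6) (3,1) (4,5)

Derivation:
(0,2): no bracket -> illegal
(1,1): flips 3 -> legal
(1,2): no bracket -> illegal
(1,4): no bracket -> illegal
(2,1): flips 1 -> legal
(2,4): flips 2 -> legal
(2,5): flips 1 -> legal
(2,6): flips 2 -> legal
(3,1): flips 2 -> legal
(3,2): no bracket -> illegal
(3,6): no bracket -> illegal
(4,2): no bracket -> illegal
(4,5): flips 2 -> legal
(4,6): no bracket -> illegal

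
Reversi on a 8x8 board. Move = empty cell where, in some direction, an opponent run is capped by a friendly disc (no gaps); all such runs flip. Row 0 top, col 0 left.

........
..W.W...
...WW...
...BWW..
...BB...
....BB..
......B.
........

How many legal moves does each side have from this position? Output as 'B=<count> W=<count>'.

-- B to move --
(0,1): no bracket -> illegal
(0,2): no bracket -> illegal
(0,3): no bracket -> illegal
(0,4): flips 3 -> legal
(0,5): no bracket -> illegal
(1,1): no bracket -> illegal
(1,3): flips 1 -> legal
(1,5): flips 1 -> legal
(2,1): no bracket -> illegal
(2,2): no bracket -> illegal
(2,5): flips 1 -> legal
(2,6): flips 1 -> legal
(3,2): no bracket -> illegal
(3,6): flips 2 -> legal
(4,5): no bracket -> illegal
(4,6): no bracket -> illegal
B mobility = 6
-- W to move --
(2,2): no bracket -> illegal
(3,2): flips 1 -> legal
(4,2): flips 1 -> legal
(4,5): no bracket -> illegal
(4,6): no bracket -> illegal
(5,2): flips 1 -> legal
(5,3): flips 3 -> legal
(5,6): no bracket -> illegal
(5,7): no bracket -> illegal
(6,3): no bracket -> illegal
(6,4): flips 2 -> legal
(6,5): no bracket -> illegal
(6,7): no bracket -> illegal
(7,5): no bracket -> illegal
(7,6): no bracket -> illegal
(7,7): no bracket -> illegal
W mobility = 5

Answer: B=6 W=5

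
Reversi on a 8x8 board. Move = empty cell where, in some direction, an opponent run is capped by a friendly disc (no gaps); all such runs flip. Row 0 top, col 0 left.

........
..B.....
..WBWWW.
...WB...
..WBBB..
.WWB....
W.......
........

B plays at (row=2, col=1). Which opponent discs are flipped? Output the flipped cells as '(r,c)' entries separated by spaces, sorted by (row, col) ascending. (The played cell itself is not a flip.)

Dir NW: first cell '.' (not opp) -> no flip
Dir N: first cell '.' (not opp) -> no flip
Dir NE: first cell 'B' (not opp) -> no flip
Dir W: first cell '.' (not opp) -> no flip
Dir E: opp run (2,2) capped by B -> flip
Dir SW: first cell '.' (not opp) -> no flip
Dir S: first cell '.' (not opp) -> no flip
Dir SE: first cell '.' (not opp) -> no flip

Answer: (2,2)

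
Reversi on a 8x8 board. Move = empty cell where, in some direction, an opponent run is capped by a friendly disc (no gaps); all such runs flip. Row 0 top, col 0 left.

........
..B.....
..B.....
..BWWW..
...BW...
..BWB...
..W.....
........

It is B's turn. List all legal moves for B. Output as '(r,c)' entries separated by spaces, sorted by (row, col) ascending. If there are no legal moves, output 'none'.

(2,3): flips 1 -> legal
(2,4): flips 2 -> legal
(2,5): flips 1 -> legal
(2,6): no bracket -> illegal
(3,6): flips 3 -> legal
(4,2): no bracket -> illegal
(4,5): flips 1 -> legal
(4,6): no bracket -> illegal
(5,1): no bracket -> illegal
(5,5): flips 2 -> legal
(6,1): no bracket -> illegal
(6,3): flips 1 -> legal
(6,4): no bracket -> illegal
(7,1): no bracket -> illegal
(7,2): flips 1 -> legal
(7,3): no bracket -> illegal

Answer: (2,3) (2,4) (2,5) (3,6) (4,5) (5,5) (6,3) (7,2)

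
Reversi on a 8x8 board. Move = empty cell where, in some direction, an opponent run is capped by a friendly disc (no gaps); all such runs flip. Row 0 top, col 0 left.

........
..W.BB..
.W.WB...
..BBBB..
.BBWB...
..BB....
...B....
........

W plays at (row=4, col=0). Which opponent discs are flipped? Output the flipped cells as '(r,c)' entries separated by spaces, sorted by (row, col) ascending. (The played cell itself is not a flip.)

Answer: (4,1) (4,2)

Derivation:
Dir NW: edge -> no flip
Dir N: first cell '.' (not opp) -> no flip
Dir NE: first cell '.' (not opp) -> no flip
Dir W: edge -> no flip
Dir E: opp run (4,1) (4,2) capped by W -> flip
Dir SW: edge -> no flip
Dir S: first cell '.' (not opp) -> no flip
Dir SE: first cell '.' (not opp) -> no flip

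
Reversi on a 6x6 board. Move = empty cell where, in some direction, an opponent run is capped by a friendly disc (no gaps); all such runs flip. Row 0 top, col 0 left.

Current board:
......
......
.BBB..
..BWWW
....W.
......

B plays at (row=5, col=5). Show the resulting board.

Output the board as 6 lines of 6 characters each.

Answer: ......
......
.BBB..
..BBWW
....B.
.....B

Derivation:
Place B at (5,5); scan 8 dirs for brackets.
Dir NW: opp run (4,4) (3,3) capped by B -> flip
Dir N: first cell '.' (not opp) -> no flip
Dir NE: edge -> no flip
Dir W: first cell '.' (not opp) -> no flip
Dir E: edge -> no flip
Dir SW: edge -> no flip
Dir S: edge -> no flip
Dir SE: edge -> no flip
All flips: (3,3) (4,4)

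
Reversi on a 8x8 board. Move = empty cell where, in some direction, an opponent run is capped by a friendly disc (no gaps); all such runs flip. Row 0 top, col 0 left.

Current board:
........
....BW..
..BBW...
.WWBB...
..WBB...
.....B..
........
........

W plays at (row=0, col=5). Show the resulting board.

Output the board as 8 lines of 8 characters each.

Place W at (0,5); scan 8 dirs for brackets.
Dir NW: edge -> no flip
Dir N: edge -> no flip
Dir NE: edge -> no flip
Dir W: first cell '.' (not opp) -> no flip
Dir E: first cell '.' (not opp) -> no flip
Dir SW: opp run (1,4) (2,3) capped by W -> flip
Dir S: first cell 'W' (not opp) -> no flip
Dir SE: first cell '.' (not opp) -> no flip
All flips: (1,4) (2,3)

Answer: .....W..
....WW..
..BWW...
.WWBB...
..WBB...
.....B..
........
........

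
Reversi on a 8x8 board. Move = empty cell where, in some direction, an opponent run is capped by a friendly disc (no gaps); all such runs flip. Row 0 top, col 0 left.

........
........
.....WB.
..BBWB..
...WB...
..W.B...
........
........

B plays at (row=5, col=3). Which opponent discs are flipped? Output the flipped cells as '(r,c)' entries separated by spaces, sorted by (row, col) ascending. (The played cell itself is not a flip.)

Dir NW: first cell '.' (not opp) -> no flip
Dir N: opp run (4,3) capped by B -> flip
Dir NE: first cell 'B' (not opp) -> no flip
Dir W: opp run (5,2), next='.' -> no flip
Dir E: first cell 'B' (not opp) -> no flip
Dir SW: first cell '.' (not opp) -> no flip
Dir S: first cell '.' (not opp) -> no flip
Dir SE: first cell '.' (not opp) -> no flip

Answer: (4,3)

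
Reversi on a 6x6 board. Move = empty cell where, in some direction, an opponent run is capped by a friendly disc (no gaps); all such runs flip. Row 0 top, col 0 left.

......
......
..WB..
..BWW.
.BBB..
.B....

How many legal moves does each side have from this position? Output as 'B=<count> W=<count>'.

-- B to move --
(1,1): no bracket -> illegal
(1,2): flips 1 -> legal
(1,3): no bracket -> illegal
(2,1): flips 1 -> legal
(2,4): flips 1 -> legal
(2,5): flips 1 -> legal
(3,1): no bracket -> illegal
(3,5): flips 2 -> legal
(4,4): no bracket -> illegal
(4,5): flips 1 -> legal
B mobility = 6
-- W to move --
(1,2): flips 1 -> legal
(1,3): flips 1 -> legal
(1,4): no bracket -> illegal
(2,1): no bracket -> illegal
(2,4): flips 1 -> legal
(3,0): no bracket -> illegal
(3,1): flips 1 -> legal
(4,0): no bracket -> illegal
(4,4): no bracket -> illegal
(5,0): no bracket -> illegal
(5,2): flips 3 -> legal
(5,3): flips 1 -> legal
(5,4): no bracket -> illegal
W mobility = 6

Answer: B=6 W=6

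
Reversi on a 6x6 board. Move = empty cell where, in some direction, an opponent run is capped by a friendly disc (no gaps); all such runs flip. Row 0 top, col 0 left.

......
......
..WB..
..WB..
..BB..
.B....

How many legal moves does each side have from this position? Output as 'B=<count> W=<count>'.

Answer: B=5 W=6

Derivation:
-- B to move --
(1,1): flips 1 -> legal
(1,2): flips 2 -> legal
(1,3): no bracket -> illegal
(2,1): flips 2 -> legal
(3,1): flips 1 -> legal
(4,1): flips 1 -> legal
B mobility = 5
-- W to move --
(1,2): no bracket -> illegal
(1,3): no bracket -> illegal
(1,4): flips 1 -> legal
(2,4): flips 1 -> legal
(3,1): no bracket -> illegal
(3,4): flips 1 -> legal
(4,0): no bracket -> illegal
(4,1): no bracket -> illegal
(4,4): flips 1 -> legal
(5,0): no bracket -> illegal
(5,2): flips 1 -> legal
(5,3): no bracket -> illegal
(5,4): flips 1 -> legal
W mobility = 6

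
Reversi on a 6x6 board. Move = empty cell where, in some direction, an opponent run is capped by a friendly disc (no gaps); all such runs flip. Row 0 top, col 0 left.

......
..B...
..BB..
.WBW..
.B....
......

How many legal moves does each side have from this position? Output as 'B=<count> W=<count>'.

-- B to move --
(2,0): no bracket -> illegal
(2,1): flips 1 -> legal
(2,4): no bracket -> illegal
(3,0): flips 1 -> legal
(3,4): flips 1 -> legal
(4,0): flips 1 -> legal
(4,2): no bracket -> illegal
(4,3): flips 1 -> legal
(4,4): flips 1 -> legal
B mobility = 6
-- W to move --
(0,1): no bracket -> illegal
(0,2): no bracket -> illegal
(0,3): no bracket -> illegal
(1,1): flips 1 -> legal
(1,3): flips 2 -> legal
(1,4): no bracket -> illegal
(2,1): no bracket -> illegal
(2,4): no bracket -> illegal
(3,0): no bracket -> illegal
(3,4): no bracket -> illegal
(4,0): no bracket -> illegal
(4,2): no bracket -> illegal
(4,3): no bracket -> illegal
(5,0): no bracket -> illegal
(5,1): flips 1 -> legal
(5,2): no bracket -> illegal
W mobility = 3

Answer: B=6 W=3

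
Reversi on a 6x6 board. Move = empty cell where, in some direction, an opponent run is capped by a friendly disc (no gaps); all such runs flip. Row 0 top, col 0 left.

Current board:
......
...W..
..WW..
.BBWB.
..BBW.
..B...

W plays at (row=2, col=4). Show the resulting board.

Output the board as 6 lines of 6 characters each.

Place W at (2,4); scan 8 dirs for brackets.
Dir NW: first cell 'W' (not opp) -> no flip
Dir N: first cell '.' (not opp) -> no flip
Dir NE: first cell '.' (not opp) -> no flip
Dir W: first cell 'W' (not opp) -> no flip
Dir E: first cell '.' (not opp) -> no flip
Dir SW: first cell 'W' (not opp) -> no flip
Dir S: opp run (3,4) capped by W -> flip
Dir SE: first cell '.' (not opp) -> no flip
All flips: (3,4)

Answer: ......
...W..
..WWW.
.BBWW.
..BBW.
..B...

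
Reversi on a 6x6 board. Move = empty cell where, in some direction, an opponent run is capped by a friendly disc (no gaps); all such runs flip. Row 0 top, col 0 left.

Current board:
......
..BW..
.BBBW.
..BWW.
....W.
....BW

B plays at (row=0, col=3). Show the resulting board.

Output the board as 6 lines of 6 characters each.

Place B at (0,3); scan 8 dirs for brackets.
Dir NW: edge -> no flip
Dir N: edge -> no flip
Dir NE: edge -> no flip
Dir W: first cell '.' (not opp) -> no flip
Dir E: first cell '.' (not opp) -> no flip
Dir SW: first cell 'B' (not opp) -> no flip
Dir S: opp run (1,3) capped by B -> flip
Dir SE: first cell '.' (not opp) -> no flip
All flips: (1,3)

Answer: ...B..
..BB..
.BBBW.
..BWW.
....W.
....BW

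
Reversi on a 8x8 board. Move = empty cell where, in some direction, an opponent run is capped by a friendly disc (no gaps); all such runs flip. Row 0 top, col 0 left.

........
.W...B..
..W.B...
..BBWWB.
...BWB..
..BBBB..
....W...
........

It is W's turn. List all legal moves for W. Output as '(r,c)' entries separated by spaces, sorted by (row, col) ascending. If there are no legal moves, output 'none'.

Answer: (1,3) (1,4) (3,1) (3,7) (4,2) (4,6) (5,6) (6,1) (6,2) (6,5) (6,6)

Derivation:
(0,4): no bracket -> illegal
(0,5): no bracket -> illegal
(0,6): no bracket -> illegal
(1,3): flips 1 -> legal
(1,4): flips 1 -> legal
(1,6): no bracket -> illegal
(2,1): no bracket -> illegal
(2,3): no bracket -> illegal
(2,5): no bracket -> illegal
(2,6): no bracket -> illegal
(2,7): no bracket -> illegal
(3,1): flips 2 -> legal
(3,7): flips 1 -> legal
(4,1): no bracket -> illegal
(4,2): flips 3 -> legal
(4,6): flips 2 -> legal
(4,7): no bracket -> illegal
(5,1): no bracket -> illegal
(5,6): flips 1 -> legal
(6,1): flips 2 -> legal
(6,2): flips 1 -> legal
(6,3): no bracket -> illegal
(6,5): flips 2 -> legal
(6,6): flips 1 -> legal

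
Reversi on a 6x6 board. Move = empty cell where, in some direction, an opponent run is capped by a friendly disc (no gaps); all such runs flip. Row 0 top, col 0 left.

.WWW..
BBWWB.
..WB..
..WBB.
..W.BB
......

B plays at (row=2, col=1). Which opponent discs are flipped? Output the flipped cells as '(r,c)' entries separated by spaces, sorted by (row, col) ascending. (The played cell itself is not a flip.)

Dir NW: first cell 'B' (not opp) -> no flip
Dir N: first cell 'B' (not opp) -> no flip
Dir NE: opp run (1,2) (0,3), next=edge -> no flip
Dir W: first cell '.' (not opp) -> no flip
Dir E: opp run (2,2) capped by B -> flip
Dir SW: first cell '.' (not opp) -> no flip
Dir S: first cell '.' (not opp) -> no flip
Dir SE: opp run (3,2), next='.' -> no flip

Answer: (2,2)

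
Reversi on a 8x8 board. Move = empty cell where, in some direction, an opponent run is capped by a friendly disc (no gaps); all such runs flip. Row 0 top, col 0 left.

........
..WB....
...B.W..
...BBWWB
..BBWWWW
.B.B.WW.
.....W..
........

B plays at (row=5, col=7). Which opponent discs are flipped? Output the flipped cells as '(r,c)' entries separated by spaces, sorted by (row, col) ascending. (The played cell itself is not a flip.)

Answer: (4,7)

Derivation:
Dir NW: opp run (4,6) (3,5), next='.' -> no flip
Dir N: opp run (4,7) capped by B -> flip
Dir NE: edge -> no flip
Dir W: opp run (5,6) (5,5), next='.' -> no flip
Dir E: edge -> no flip
Dir SW: first cell '.' (not opp) -> no flip
Dir S: first cell '.' (not opp) -> no flip
Dir SE: edge -> no flip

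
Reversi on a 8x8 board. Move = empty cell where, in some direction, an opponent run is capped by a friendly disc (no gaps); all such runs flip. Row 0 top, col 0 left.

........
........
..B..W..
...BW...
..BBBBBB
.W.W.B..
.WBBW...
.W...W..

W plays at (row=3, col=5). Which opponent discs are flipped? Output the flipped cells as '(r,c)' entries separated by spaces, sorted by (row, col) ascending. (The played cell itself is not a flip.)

Dir NW: first cell '.' (not opp) -> no flip
Dir N: first cell 'W' (not opp) -> no flip
Dir NE: first cell '.' (not opp) -> no flip
Dir W: first cell 'W' (not opp) -> no flip
Dir E: first cell '.' (not opp) -> no flip
Dir SW: opp run (4,4) capped by W -> flip
Dir S: opp run (4,5) (5,5), next='.' -> no flip
Dir SE: opp run (4,6), next='.' -> no flip

Answer: (4,4)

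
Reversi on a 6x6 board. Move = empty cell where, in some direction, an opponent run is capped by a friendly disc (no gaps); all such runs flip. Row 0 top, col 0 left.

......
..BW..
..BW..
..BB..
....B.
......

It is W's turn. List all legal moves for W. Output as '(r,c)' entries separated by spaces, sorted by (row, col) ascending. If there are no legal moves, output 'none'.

(0,1): flips 1 -> legal
(0,2): no bracket -> illegal
(0,3): no bracket -> illegal
(1,1): flips 1 -> legal
(2,1): flips 1 -> legal
(2,4): no bracket -> illegal
(3,1): flips 1 -> legal
(3,4): no bracket -> illegal
(3,5): no bracket -> illegal
(4,1): flips 1 -> legal
(4,2): no bracket -> illegal
(4,3): flips 1 -> legal
(4,5): no bracket -> illegal
(5,3): no bracket -> illegal
(5,4): no bracket -> illegal
(5,5): no bracket -> illegal

Answer: (0,1) (1,1) (2,1) (3,1) (4,1) (4,3)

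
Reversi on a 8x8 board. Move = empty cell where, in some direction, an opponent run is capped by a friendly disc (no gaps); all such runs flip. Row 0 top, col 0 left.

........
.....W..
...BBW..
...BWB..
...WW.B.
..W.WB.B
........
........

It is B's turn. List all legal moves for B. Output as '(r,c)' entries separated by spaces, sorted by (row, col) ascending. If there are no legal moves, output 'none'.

(0,4): no bracket -> illegal
(0,5): flips 2 -> legal
(0,6): flips 1 -> legal
(1,4): no bracket -> illegal
(1,6): no bracket -> illegal
(2,6): flips 1 -> legal
(3,2): no bracket -> illegal
(3,6): no bracket -> illegal
(4,1): no bracket -> illegal
(4,2): no bracket -> illegal
(4,5): flips 1 -> legal
(5,1): no bracket -> illegal
(5,3): flips 3 -> legal
(6,1): no bracket -> illegal
(6,2): no bracket -> illegal
(6,3): no bracket -> illegal
(6,4): flips 3 -> legal
(6,5): no bracket -> illegal

Answer: (0,5) (0,6) (2,6) (4,5) (5,3) (6,4)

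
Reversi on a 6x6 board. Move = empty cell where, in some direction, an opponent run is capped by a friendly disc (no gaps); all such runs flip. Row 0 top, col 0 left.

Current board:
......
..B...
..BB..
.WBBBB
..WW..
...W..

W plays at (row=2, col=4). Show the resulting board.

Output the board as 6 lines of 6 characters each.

Place W at (2,4); scan 8 dirs for brackets.
Dir NW: first cell '.' (not opp) -> no flip
Dir N: first cell '.' (not opp) -> no flip
Dir NE: first cell '.' (not opp) -> no flip
Dir W: opp run (2,3) (2,2), next='.' -> no flip
Dir E: first cell '.' (not opp) -> no flip
Dir SW: opp run (3,3) capped by W -> flip
Dir S: opp run (3,4), next='.' -> no flip
Dir SE: opp run (3,5), next=edge -> no flip
All flips: (3,3)

Answer: ......
..B...
..BBW.
.WBWBB
..WW..
...W..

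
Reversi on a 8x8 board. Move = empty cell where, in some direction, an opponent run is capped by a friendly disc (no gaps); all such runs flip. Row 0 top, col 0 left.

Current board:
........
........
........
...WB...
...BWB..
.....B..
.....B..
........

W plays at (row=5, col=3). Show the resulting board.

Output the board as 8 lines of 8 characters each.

Place W at (5,3); scan 8 dirs for brackets.
Dir NW: first cell '.' (not opp) -> no flip
Dir N: opp run (4,3) capped by W -> flip
Dir NE: first cell 'W' (not opp) -> no flip
Dir W: first cell '.' (not opp) -> no flip
Dir E: first cell '.' (not opp) -> no flip
Dir SW: first cell '.' (not opp) -> no flip
Dir S: first cell '.' (not opp) -> no flip
Dir SE: first cell '.' (not opp) -> no flip
All flips: (4,3)

Answer: ........
........
........
...WB...
...WWB..
...W.B..
.....B..
........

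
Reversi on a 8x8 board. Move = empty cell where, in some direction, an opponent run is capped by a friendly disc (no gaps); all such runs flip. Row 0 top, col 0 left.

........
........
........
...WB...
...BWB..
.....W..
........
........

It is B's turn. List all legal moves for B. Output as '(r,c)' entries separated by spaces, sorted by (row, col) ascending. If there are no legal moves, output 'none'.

Answer: (2,3) (3,2) (5,4) (6,5)

Derivation:
(2,2): no bracket -> illegal
(2,3): flips 1 -> legal
(2,4): no bracket -> illegal
(3,2): flips 1 -> legal
(3,5): no bracket -> illegal
(4,2): no bracket -> illegal
(4,6): no bracket -> illegal
(5,3): no bracket -> illegal
(5,4): flips 1 -> legal
(5,6): no bracket -> illegal
(6,4): no bracket -> illegal
(6,5): flips 1 -> legal
(6,6): no bracket -> illegal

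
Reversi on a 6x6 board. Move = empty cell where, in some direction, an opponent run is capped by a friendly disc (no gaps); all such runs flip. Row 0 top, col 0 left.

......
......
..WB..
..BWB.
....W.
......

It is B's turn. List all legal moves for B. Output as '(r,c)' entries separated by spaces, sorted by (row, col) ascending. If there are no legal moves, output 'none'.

Answer: (1,2) (2,1) (4,3) (5,4)

Derivation:
(1,1): no bracket -> illegal
(1,2): flips 1 -> legal
(1,3): no bracket -> illegal
(2,1): flips 1 -> legal
(2,4): no bracket -> illegal
(3,1): no bracket -> illegal
(3,5): no bracket -> illegal
(4,2): no bracket -> illegal
(4,3): flips 1 -> legal
(4,5): no bracket -> illegal
(5,3): no bracket -> illegal
(5,4): flips 1 -> legal
(5,5): no bracket -> illegal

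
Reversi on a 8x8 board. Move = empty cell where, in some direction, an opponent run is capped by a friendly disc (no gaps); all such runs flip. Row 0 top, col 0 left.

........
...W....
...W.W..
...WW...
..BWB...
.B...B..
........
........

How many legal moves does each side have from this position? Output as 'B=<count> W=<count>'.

Answer: B=2 W=5

Derivation:
-- B to move --
(0,2): no bracket -> illegal
(0,3): no bracket -> illegal
(0,4): no bracket -> illegal
(1,2): no bracket -> illegal
(1,4): no bracket -> illegal
(1,5): no bracket -> illegal
(1,6): no bracket -> illegal
(2,2): flips 1 -> legal
(2,4): flips 2 -> legal
(2,6): no bracket -> illegal
(3,2): no bracket -> illegal
(3,5): no bracket -> illegal
(3,6): no bracket -> illegal
(4,5): no bracket -> illegal
(5,2): no bracket -> illegal
(5,3): no bracket -> illegal
(5,4): no bracket -> illegal
B mobility = 2
-- W to move --
(3,1): no bracket -> illegal
(3,2): no bracket -> illegal
(3,5): no bracket -> illegal
(4,0): no bracket -> illegal
(4,1): flips 1 -> legal
(4,5): flips 1 -> legal
(4,6): no bracket -> illegal
(5,0): no bracket -> illegal
(5,2): no bracket -> illegal
(5,3): no bracket -> illegal
(5,4): flips 1 -> legal
(5,6): no bracket -> illegal
(6,0): flips 2 -> legal
(6,1): no bracket -> illegal
(6,2): no bracket -> illegal
(6,4): no bracket -> illegal
(6,5): no bracket -> illegal
(6,6): flips 2 -> legal
W mobility = 5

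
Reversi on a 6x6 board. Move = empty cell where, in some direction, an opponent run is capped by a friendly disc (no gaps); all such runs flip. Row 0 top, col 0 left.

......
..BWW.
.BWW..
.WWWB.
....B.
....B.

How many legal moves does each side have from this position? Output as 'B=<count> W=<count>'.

-- B to move --
(0,2): no bracket -> illegal
(0,3): no bracket -> illegal
(0,4): no bracket -> illegal
(0,5): no bracket -> illegal
(1,1): flips 2 -> legal
(1,5): flips 2 -> legal
(2,0): no bracket -> illegal
(2,4): flips 2 -> legal
(2,5): no bracket -> illegal
(3,0): flips 3 -> legal
(4,0): no bracket -> illegal
(4,1): flips 1 -> legal
(4,2): flips 2 -> legal
(4,3): flips 1 -> legal
B mobility = 7
-- W to move --
(0,1): flips 1 -> legal
(0,2): flips 1 -> legal
(0,3): no bracket -> illegal
(1,0): flips 1 -> legal
(1,1): flips 2 -> legal
(2,0): flips 1 -> legal
(2,4): no bracket -> illegal
(2,5): no bracket -> illegal
(3,0): no bracket -> illegal
(3,5): flips 1 -> legal
(4,3): no bracket -> illegal
(4,5): flips 1 -> legal
(5,3): no bracket -> illegal
(5,5): flips 1 -> legal
W mobility = 8

Answer: B=7 W=8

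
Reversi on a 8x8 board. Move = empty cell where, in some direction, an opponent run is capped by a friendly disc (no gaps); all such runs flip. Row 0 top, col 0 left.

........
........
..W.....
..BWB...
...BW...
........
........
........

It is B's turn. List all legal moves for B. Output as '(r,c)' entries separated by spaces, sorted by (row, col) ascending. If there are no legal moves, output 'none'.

Answer: (1,2) (2,3) (4,5) (5,4)

Derivation:
(1,1): no bracket -> illegal
(1,2): flips 1 -> legal
(1,3): no bracket -> illegal
(2,1): no bracket -> illegal
(2,3): flips 1 -> legal
(2,4): no bracket -> illegal
(3,1): no bracket -> illegal
(3,5): no bracket -> illegal
(4,2): no bracket -> illegal
(4,5): flips 1 -> legal
(5,3): no bracket -> illegal
(5,4): flips 1 -> legal
(5,5): no bracket -> illegal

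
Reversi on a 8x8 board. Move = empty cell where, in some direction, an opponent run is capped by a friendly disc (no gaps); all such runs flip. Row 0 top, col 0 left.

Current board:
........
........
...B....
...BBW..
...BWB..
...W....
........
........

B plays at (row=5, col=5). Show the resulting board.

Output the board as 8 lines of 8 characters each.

Answer: ........
........
...B....
...BBW..
...BBB..
...W.B..
........
........

Derivation:
Place B at (5,5); scan 8 dirs for brackets.
Dir NW: opp run (4,4) capped by B -> flip
Dir N: first cell 'B' (not opp) -> no flip
Dir NE: first cell '.' (not opp) -> no flip
Dir W: first cell '.' (not opp) -> no flip
Dir E: first cell '.' (not opp) -> no flip
Dir SW: first cell '.' (not opp) -> no flip
Dir S: first cell '.' (not opp) -> no flip
Dir SE: first cell '.' (not opp) -> no flip
All flips: (4,4)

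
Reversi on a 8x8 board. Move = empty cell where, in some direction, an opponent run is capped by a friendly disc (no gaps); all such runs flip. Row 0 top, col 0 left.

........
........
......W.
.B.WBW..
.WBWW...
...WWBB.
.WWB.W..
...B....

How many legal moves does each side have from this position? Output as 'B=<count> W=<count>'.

Answer: B=13 W=11

Derivation:
-- B to move --
(1,5): no bracket -> illegal
(1,6): no bracket -> illegal
(1,7): no bracket -> illegal
(2,2): flips 2 -> legal
(2,3): flips 3 -> legal
(2,4): flips 1 -> legal
(2,5): no bracket -> illegal
(2,7): no bracket -> illegal
(3,0): no bracket -> illegal
(3,2): flips 1 -> legal
(3,6): flips 1 -> legal
(3,7): no bracket -> illegal
(4,0): flips 1 -> legal
(4,5): flips 3 -> legal
(4,6): no bracket -> illegal
(5,0): no bracket -> illegal
(5,1): flips 2 -> legal
(5,2): flips 3 -> legal
(6,0): flips 2 -> legal
(6,4): flips 3 -> legal
(6,6): no bracket -> illegal
(7,0): no bracket -> illegal
(7,1): no bracket -> illegal
(7,2): no bracket -> illegal
(7,4): flips 1 -> legal
(7,5): flips 1 -> legal
(7,6): no bracket -> illegal
B mobility = 13
-- W to move --
(2,0): flips 2 -> legal
(2,1): flips 1 -> legal
(2,2): no bracket -> illegal
(2,3): no bracket -> illegal
(2,4): flips 1 -> legal
(2,5): flips 1 -> legal
(3,0): no bracket -> illegal
(3,2): no bracket -> illegal
(4,0): no bracket -> illegal
(4,5): flips 1 -> legal
(4,6): no bracket -> illegal
(4,7): flips 1 -> legal
(5,1): flips 1 -> legal
(5,2): no bracket -> illegal
(5,7): flips 2 -> legal
(6,4): flips 1 -> legal
(6,6): flips 1 -> legal
(6,7): no bracket -> illegal
(7,2): flips 1 -> legal
(7,4): no bracket -> illegal
W mobility = 11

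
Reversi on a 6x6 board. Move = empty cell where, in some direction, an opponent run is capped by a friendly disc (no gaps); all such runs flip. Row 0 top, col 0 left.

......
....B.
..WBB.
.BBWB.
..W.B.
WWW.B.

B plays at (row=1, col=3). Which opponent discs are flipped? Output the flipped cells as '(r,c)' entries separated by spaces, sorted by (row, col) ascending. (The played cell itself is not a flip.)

Answer: (2,2)

Derivation:
Dir NW: first cell '.' (not opp) -> no flip
Dir N: first cell '.' (not opp) -> no flip
Dir NE: first cell '.' (not opp) -> no flip
Dir W: first cell '.' (not opp) -> no flip
Dir E: first cell 'B' (not opp) -> no flip
Dir SW: opp run (2,2) capped by B -> flip
Dir S: first cell 'B' (not opp) -> no flip
Dir SE: first cell 'B' (not opp) -> no flip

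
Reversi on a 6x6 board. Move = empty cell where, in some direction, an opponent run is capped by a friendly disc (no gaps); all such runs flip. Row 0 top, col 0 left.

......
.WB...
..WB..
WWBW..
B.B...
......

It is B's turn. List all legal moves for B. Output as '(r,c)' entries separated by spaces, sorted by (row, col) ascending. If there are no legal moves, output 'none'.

(0,0): no bracket -> illegal
(0,1): no bracket -> illegal
(0,2): no bracket -> illegal
(1,0): flips 1 -> legal
(1,3): flips 2 -> legal
(2,0): flips 2 -> legal
(2,1): flips 1 -> legal
(2,4): flips 1 -> legal
(3,4): flips 1 -> legal
(4,1): no bracket -> illegal
(4,3): flips 1 -> legal
(4,4): no bracket -> illegal

Answer: (1,0) (1,3) (2,0) (2,1) (2,4) (3,4) (4,3)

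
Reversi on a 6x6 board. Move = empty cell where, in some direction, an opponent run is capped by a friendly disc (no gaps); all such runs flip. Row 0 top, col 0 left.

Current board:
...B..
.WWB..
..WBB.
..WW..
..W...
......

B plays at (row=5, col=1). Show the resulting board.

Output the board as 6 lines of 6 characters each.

Answer: ...B..
.WWB..
..WBB.
..WB..
..B...
.B....

Derivation:
Place B at (5,1); scan 8 dirs for brackets.
Dir NW: first cell '.' (not opp) -> no flip
Dir N: first cell '.' (not opp) -> no flip
Dir NE: opp run (4,2) (3,3) capped by B -> flip
Dir W: first cell '.' (not opp) -> no flip
Dir E: first cell '.' (not opp) -> no flip
Dir SW: edge -> no flip
Dir S: edge -> no flip
Dir SE: edge -> no flip
All flips: (3,3) (4,2)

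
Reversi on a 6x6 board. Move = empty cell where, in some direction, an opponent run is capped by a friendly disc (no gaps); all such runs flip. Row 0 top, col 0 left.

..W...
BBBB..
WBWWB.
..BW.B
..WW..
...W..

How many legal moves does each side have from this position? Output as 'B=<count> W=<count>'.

Answer: B=8 W=8

Derivation:
-- B to move --
(0,1): no bracket -> illegal
(0,3): no bracket -> illegal
(1,4): flips 1 -> legal
(3,0): flips 1 -> legal
(3,1): flips 1 -> legal
(3,4): flips 2 -> legal
(4,1): no bracket -> illegal
(4,4): flips 2 -> legal
(5,1): flips 2 -> legal
(5,2): flips 1 -> legal
(5,4): flips 1 -> legal
B mobility = 8
-- W to move --
(0,0): flips 2 -> legal
(0,1): flips 1 -> legal
(0,3): flips 1 -> legal
(0,4): flips 1 -> legal
(1,4): no bracket -> illegal
(1,5): flips 1 -> legal
(2,5): flips 1 -> legal
(3,0): no bracket -> illegal
(3,1): flips 1 -> legal
(3,4): no bracket -> illegal
(4,1): flips 1 -> legal
(4,4): no bracket -> illegal
(4,5): no bracket -> illegal
W mobility = 8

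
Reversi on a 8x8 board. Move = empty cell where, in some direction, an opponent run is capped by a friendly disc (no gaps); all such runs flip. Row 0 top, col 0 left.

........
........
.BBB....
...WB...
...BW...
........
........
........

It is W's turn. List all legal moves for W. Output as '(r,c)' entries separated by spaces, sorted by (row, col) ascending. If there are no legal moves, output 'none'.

(1,0): no bracket -> illegal
(1,1): flips 1 -> legal
(1,2): no bracket -> illegal
(1,3): flips 1 -> legal
(1,4): no bracket -> illegal
(2,0): no bracket -> illegal
(2,4): flips 1 -> legal
(2,5): no bracket -> illegal
(3,0): no bracket -> illegal
(3,1): no bracket -> illegal
(3,2): no bracket -> illegal
(3,5): flips 1 -> legal
(4,2): flips 1 -> legal
(4,5): no bracket -> illegal
(5,2): no bracket -> illegal
(5,3): flips 1 -> legal
(5,4): no bracket -> illegal

Answer: (1,1) (1,3) (2,4) (3,5) (4,2) (5,3)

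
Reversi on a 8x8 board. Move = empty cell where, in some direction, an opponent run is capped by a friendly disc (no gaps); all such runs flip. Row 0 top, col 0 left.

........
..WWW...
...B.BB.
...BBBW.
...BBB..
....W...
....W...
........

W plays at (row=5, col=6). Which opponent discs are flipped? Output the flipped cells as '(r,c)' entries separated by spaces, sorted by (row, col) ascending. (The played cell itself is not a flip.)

Answer: (2,3) (3,4) (4,5)

Derivation:
Dir NW: opp run (4,5) (3,4) (2,3) capped by W -> flip
Dir N: first cell '.' (not opp) -> no flip
Dir NE: first cell '.' (not opp) -> no flip
Dir W: first cell '.' (not opp) -> no flip
Dir E: first cell '.' (not opp) -> no flip
Dir SW: first cell '.' (not opp) -> no flip
Dir S: first cell '.' (not opp) -> no flip
Dir SE: first cell '.' (not opp) -> no flip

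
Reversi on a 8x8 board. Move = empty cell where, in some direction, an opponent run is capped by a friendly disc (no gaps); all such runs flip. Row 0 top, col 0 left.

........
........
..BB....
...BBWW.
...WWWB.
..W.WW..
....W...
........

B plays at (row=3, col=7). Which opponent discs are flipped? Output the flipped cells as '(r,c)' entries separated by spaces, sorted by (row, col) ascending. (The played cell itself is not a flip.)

Answer: (3,5) (3,6)

Derivation:
Dir NW: first cell '.' (not opp) -> no flip
Dir N: first cell '.' (not opp) -> no flip
Dir NE: edge -> no flip
Dir W: opp run (3,6) (3,5) capped by B -> flip
Dir E: edge -> no flip
Dir SW: first cell 'B' (not opp) -> no flip
Dir S: first cell '.' (not opp) -> no flip
Dir SE: edge -> no flip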